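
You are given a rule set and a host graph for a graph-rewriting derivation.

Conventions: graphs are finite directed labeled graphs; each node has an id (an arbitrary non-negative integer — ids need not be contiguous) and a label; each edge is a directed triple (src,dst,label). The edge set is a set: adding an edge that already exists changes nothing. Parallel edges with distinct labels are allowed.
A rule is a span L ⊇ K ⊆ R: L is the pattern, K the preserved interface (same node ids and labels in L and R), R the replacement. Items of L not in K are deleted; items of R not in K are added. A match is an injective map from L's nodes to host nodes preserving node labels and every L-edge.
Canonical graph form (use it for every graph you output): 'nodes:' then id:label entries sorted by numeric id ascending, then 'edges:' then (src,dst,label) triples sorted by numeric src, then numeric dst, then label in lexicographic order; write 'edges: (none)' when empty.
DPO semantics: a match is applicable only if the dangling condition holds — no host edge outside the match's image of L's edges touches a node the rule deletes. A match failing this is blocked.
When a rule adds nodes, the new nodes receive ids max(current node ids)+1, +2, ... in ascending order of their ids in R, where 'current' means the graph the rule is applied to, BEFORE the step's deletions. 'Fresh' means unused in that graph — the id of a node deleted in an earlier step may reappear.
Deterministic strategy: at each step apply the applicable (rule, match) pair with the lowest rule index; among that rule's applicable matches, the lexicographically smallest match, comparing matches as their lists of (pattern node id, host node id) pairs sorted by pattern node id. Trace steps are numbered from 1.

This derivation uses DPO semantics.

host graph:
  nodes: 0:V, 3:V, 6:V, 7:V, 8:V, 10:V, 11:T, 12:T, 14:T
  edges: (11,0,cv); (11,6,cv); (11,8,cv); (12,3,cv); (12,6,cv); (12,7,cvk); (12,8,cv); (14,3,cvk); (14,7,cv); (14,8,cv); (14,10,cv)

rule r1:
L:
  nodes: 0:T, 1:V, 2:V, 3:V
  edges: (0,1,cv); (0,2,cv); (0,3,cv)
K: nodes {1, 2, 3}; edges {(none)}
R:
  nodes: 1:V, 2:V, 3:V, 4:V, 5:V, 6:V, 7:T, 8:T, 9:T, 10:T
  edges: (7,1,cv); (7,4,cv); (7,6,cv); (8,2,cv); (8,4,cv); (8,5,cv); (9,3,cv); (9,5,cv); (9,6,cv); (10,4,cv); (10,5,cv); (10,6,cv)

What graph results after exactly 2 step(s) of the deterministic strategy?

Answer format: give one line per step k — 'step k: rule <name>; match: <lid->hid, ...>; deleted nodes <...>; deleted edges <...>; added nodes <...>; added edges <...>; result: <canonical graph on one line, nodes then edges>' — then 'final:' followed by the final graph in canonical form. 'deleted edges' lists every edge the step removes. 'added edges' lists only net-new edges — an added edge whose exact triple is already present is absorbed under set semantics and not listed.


step 1: rule r1; match: 0->11, 1->0, 2->6, 3->8; deleted nodes 11; deleted edges (11,0,cv); (11,6,cv); (11,8,cv); added nodes 15, 16, 17, 18, 19, 20, 21; added edges (18,0,cv); (18,15,cv); (18,17,cv); (19,6,cv); (19,15,cv); (19,16,cv); (20,8,cv); (20,16,cv); (20,17,cv); (21,15,cv); (21,16,cv); (21,17,cv); result: nodes: 0:V, 3:V, 6:V, 7:V, 8:V, 10:V, 12:T, 14:T, 15:V, 16:V, 17:V, 18:T, 19:T, 20:T, 21:T edges: (12,3,cv); (12,6,cv); (12,7,cvk); (12,8,cv); (14,3,cvk); (14,7,cv); (14,8,cv); (14,10,cv); (18,0,cv); (18,15,cv); (18,17,cv); (19,6,cv); (19,15,cv); (19,16,cv); (20,8,cv); (20,16,cv); (20,17,cv); (21,15,cv); (21,16,cv); (21,17,cv)
step 2: rule r1; match: 0->18, 1->0, 2->15, 3->17; deleted nodes 18; deleted edges (18,0,cv); (18,15,cv); (18,17,cv); added nodes 22, 23, 24, 25, 26, 27, 28; added edges (25,0,cv); (25,22,cv); (25,24,cv); (26,15,cv); (26,22,cv); (26,23,cv); (27,17,cv); (27,23,cv); (27,24,cv); (28,22,cv); (28,23,cv); (28,24,cv); result: nodes: 0:V, 3:V, 6:V, 7:V, 8:V, 10:V, 12:T, 14:T, 15:V, 16:V, 17:V, 19:T, 20:T, 21:T, 22:V, 23:V, 24:V, 25:T, 26:T, 27:T, 28:T edges: (12,3,cv); (12,6,cv); (12,7,cvk); (12,8,cv); (14,3,cvk); (14,7,cv); (14,8,cv); (14,10,cv); (19,6,cv); (19,15,cv); (19,16,cv); (20,8,cv); (20,16,cv); (20,17,cv); (21,15,cv); (21,16,cv); (21,17,cv); (25,0,cv); (25,22,cv); (25,24,cv); (26,15,cv); (26,22,cv); (26,23,cv); (27,17,cv); (27,23,cv); (27,24,cv); (28,22,cv); (28,23,cv); (28,24,cv)
final:
nodes: 0:V, 3:V, 6:V, 7:V, 8:V, 10:V, 12:T, 14:T, 15:V, 16:V, 17:V, 19:T, 20:T, 21:T, 22:V, 23:V, 24:V, 25:T, 26:T, 27:T, 28:T
edges: (12,3,cv); (12,6,cv); (12,7,cvk); (12,8,cv); (14,3,cvk); (14,7,cv); (14,8,cv); (14,10,cv); (19,6,cv); (19,15,cv); (19,16,cv); (20,8,cv); (20,16,cv); (20,17,cv); (21,15,cv); (21,16,cv); (21,17,cv); (25,0,cv); (25,22,cv); (25,24,cv); (26,15,cv); (26,22,cv); (26,23,cv); (27,17,cv); (27,23,cv); (27,24,cv); (28,22,cv); (28,23,cv); (28,24,cv)


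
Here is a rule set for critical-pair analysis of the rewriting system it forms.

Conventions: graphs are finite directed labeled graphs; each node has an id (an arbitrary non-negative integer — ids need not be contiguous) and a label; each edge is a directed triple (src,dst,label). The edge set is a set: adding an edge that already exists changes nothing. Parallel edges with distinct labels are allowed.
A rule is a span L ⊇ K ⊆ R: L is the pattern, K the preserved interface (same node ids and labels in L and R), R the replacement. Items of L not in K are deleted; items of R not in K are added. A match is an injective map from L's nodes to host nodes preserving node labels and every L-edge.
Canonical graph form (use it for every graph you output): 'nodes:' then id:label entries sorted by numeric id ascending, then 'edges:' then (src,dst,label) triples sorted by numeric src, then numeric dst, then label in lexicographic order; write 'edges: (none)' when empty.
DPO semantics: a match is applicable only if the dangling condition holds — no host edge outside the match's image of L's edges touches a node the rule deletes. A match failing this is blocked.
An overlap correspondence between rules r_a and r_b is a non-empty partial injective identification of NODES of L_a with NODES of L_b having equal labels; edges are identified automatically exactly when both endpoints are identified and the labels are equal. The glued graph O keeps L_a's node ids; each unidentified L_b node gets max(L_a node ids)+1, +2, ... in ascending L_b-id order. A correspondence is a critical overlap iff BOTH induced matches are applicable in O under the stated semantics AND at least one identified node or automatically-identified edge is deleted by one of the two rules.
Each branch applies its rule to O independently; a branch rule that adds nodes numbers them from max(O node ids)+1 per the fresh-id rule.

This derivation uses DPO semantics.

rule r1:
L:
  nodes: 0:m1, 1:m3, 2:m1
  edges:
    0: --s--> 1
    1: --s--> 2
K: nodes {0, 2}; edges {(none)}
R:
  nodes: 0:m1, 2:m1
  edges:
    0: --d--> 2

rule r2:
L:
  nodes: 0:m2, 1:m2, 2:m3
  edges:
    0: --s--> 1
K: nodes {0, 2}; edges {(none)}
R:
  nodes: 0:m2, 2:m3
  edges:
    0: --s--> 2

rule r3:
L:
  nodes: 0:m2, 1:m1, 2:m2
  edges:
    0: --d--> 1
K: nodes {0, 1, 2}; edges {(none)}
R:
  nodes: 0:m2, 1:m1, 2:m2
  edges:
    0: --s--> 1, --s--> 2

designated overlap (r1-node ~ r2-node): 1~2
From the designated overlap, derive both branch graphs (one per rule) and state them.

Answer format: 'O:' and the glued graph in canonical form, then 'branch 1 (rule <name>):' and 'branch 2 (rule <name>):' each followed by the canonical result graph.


O:
nodes: 0:m1, 1:m3, 2:m1, 3:m2, 4:m2
edges: (0,1,s); (1,2,s); (3,4,s)
branch 1 (rule r1):
nodes: 0:m1, 2:m1, 3:m2, 4:m2
edges: (0,2,d); (3,4,s)
branch 2 (rule r2):
nodes: 0:m1, 1:m3, 2:m1, 3:m2
edges: (0,1,s); (1,2,s); (3,1,s)


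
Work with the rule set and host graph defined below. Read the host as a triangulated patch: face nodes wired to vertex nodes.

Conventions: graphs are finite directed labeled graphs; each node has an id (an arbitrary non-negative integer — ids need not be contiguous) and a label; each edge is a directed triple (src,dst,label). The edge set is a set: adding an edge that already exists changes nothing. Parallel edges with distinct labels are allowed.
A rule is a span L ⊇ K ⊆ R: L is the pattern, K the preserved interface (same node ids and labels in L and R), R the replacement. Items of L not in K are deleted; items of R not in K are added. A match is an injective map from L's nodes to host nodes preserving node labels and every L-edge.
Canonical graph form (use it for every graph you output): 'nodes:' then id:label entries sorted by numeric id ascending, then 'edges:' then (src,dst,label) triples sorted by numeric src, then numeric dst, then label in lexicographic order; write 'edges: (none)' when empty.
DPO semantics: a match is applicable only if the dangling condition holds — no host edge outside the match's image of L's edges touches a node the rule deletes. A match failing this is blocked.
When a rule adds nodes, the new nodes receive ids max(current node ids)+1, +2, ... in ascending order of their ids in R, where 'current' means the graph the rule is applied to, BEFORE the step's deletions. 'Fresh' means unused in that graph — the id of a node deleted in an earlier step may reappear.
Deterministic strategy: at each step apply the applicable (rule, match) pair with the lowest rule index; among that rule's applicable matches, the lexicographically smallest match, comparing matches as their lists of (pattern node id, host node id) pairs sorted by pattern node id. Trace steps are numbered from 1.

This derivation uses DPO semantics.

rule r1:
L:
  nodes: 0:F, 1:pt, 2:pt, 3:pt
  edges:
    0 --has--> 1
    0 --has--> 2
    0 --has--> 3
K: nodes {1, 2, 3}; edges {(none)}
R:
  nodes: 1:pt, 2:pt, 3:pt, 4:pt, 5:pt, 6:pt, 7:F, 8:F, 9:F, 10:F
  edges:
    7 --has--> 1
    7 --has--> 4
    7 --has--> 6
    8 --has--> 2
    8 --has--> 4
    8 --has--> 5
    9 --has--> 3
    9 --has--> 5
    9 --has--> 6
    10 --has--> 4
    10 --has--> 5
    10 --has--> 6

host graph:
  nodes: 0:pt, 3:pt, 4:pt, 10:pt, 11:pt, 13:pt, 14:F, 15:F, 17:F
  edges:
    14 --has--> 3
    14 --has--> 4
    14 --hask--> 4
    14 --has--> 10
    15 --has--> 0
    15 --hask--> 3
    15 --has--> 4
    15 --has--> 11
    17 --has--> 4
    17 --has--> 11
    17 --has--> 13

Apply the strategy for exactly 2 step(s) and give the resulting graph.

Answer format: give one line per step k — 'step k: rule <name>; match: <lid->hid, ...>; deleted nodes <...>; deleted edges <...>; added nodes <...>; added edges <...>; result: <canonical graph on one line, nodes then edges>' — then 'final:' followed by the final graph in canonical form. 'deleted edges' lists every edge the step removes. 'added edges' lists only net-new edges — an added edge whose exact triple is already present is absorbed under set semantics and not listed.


step 1: rule r1; match: 0->17, 1->4, 2->11, 3->13; deleted nodes 17; deleted edges (17,4,has); (17,11,has); (17,13,has); added nodes 18, 19, 20, 21, 22, 23, 24; added edges (21,4,has); (21,18,has); (21,20,has); (22,11,has); (22,18,has); (22,19,has); (23,13,has); (23,19,has); (23,20,has); (24,18,has); (24,19,has); (24,20,has); result: nodes: 0:pt, 3:pt, 4:pt, 10:pt, 11:pt, 13:pt, 14:F, 15:F, 18:pt, 19:pt, 20:pt, 21:F, 22:F, 23:F, 24:F edges: (14,3,has); (14,4,has); (14,4,hask); (14,10,has); (15,0,has); (15,3,hask); (15,4,has); (15,11,has); (21,4,has); (21,18,has); (21,20,has); (22,11,has); (22,18,has); (22,19,has); (23,13,has); (23,19,has); (23,20,has); (24,18,has); (24,19,has); (24,20,has)
step 2: rule r1; match: 0->21, 1->4, 2->18, 3->20; deleted nodes 21; deleted edges (21,4,has); (21,18,has); (21,20,has); added nodes 25, 26, 27, 28, 29, 30, 31; added edges (28,4,has); (28,25,has); (28,27,has); (29,18,has); (29,25,has); (29,26,has); (30,20,has); (30,26,has); (30,27,has); (31,25,has); (31,26,has); (31,27,has); result: nodes: 0:pt, 3:pt, 4:pt, 10:pt, 11:pt, 13:pt, 14:F, 15:F, 18:pt, 19:pt, 20:pt, 22:F, 23:F, 24:F, 25:pt, 26:pt, 27:pt, 28:F, 29:F, 30:F, 31:F edges: (14,3,has); (14,4,has); (14,4,hask); (14,10,has); (15,0,has); (15,3,hask); (15,4,has); (15,11,has); (22,11,has); (22,18,has); (22,19,has); (23,13,has); (23,19,has); (23,20,has); (24,18,has); (24,19,has); (24,20,has); (28,4,has); (28,25,has); (28,27,has); (29,18,has); (29,25,has); (29,26,has); (30,20,has); (30,26,has); (30,27,has); (31,25,has); (31,26,has); (31,27,has)
final:
nodes: 0:pt, 3:pt, 4:pt, 10:pt, 11:pt, 13:pt, 14:F, 15:F, 18:pt, 19:pt, 20:pt, 22:F, 23:F, 24:F, 25:pt, 26:pt, 27:pt, 28:F, 29:F, 30:F, 31:F
edges: (14,3,has); (14,4,has); (14,4,hask); (14,10,has); (15,0,has); (15,3,hask); (15,4,has); (15,11,has); (22,11,has); (22,18,has); (22,19,has); (23,13,has); (23,19,has); (23,20,has); (24,18,has); (24,19,has); (24,20,has); (28,4,has); (28,25,has); (28,27,has); (29,18,has); (29,25,has); (29,26,has); (30,20,has); (30,26,has); (30,27,has); (31,25,has); (31,26,has); (31,27,has)


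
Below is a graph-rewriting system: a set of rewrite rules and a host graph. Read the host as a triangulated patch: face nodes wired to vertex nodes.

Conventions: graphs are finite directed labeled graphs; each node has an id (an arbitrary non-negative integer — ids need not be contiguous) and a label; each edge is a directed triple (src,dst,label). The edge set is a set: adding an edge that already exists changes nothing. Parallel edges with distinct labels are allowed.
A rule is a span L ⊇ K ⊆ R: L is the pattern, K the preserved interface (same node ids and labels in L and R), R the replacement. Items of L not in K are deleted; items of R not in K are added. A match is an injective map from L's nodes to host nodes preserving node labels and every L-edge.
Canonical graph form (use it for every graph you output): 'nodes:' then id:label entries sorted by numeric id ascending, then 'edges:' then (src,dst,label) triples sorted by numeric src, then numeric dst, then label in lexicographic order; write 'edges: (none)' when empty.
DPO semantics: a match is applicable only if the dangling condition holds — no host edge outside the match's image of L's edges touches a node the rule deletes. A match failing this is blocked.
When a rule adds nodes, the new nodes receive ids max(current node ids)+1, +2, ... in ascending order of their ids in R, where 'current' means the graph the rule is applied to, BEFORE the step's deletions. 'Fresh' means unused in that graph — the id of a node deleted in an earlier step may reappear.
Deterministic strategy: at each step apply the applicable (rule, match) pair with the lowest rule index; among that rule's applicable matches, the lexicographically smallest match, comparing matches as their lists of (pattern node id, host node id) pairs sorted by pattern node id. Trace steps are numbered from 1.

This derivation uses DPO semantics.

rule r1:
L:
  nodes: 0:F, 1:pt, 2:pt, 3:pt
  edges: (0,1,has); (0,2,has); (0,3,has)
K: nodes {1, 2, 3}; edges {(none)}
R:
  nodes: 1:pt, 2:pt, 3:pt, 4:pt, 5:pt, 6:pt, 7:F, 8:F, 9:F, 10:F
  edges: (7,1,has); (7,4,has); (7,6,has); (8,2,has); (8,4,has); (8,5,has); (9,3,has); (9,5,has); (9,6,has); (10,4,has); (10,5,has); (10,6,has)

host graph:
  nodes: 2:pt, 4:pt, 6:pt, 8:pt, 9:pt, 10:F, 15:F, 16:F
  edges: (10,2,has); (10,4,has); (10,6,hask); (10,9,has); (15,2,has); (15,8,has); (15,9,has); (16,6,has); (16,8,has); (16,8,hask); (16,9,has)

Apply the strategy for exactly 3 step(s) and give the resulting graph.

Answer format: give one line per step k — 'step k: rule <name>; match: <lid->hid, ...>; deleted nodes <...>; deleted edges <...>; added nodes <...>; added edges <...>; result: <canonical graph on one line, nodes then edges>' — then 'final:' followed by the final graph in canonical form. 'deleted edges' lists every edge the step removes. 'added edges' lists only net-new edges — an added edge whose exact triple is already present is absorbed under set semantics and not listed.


step 1: rule r1; match: 0->15, 1->2, 2->8, 3->9; deleted nodes 15; deleted edges (15,2,has); (15,8,has); (15,9,has); added nodes 17, 18, 19, 20, 21, 22, 23; added edges (20,2,has); (20,17,has); (20,19,has); (21,8,has); (21,17,has); (21,18,has); (22,9,has); (22,18,has); (22,19,has); (23,17,has); (23,18,has); (23,19,has); result: nodes: 2:pt, 4:pt, 6:pt, 8:pt, 9:pt, 10:F, 16:F, 17:pt, 18:pt, 19:pt, 20:F, 21:F, 22:F, 23:F edges: (10,2,has); (10,4,has); (10,6,hask); (10,9,has); (16,6,has); (16,8,has); (16,8,hask); (16,9,has); (20,2,has); (20,17,has); (20,19,has); (21,8,has); (21,17,has); (21,18,has); (22,9,has); (22,18,has); (22,19,has); (23,17,has); (23,18,has); (23,19,has)
step 2: rule r1; match: 0->20, 1->2, 2->17, 3->19; deleted nodes 20; deleted edges (20,2,has); (20,17,has); (20,19,has); added nodes 24, 25, 26, 27, 28, 29, 30; added edges (27,2,has); (27,24,has); (27,26,has); (28,17,has); (28,24,has); (28,25,has); (29,19,has); (29,25,has); (29,26,has); (30,24,has); (30,25,has); (30,26,has); result: nodes: 2:pt, 4:pt, 6:pt, 8:pt, 9:pt, 10:F, 16:F, 17:pt, 18:pt, 19:pt, 21:F, 22:F, 23:F, 24:pt, 25:pt, 26:pt, 27:F, 28:F, 29:F, 30:F edges: (10,2,has); (10,4,has); (10,6,hask); (10,9,has); (16,6,has); (16,8,has); (16,8,hask); (16,9,has); (21,8,has); (21,17,has); (21,18,has); (22,9,has); (22,18,has); (22,19,has); (23,17,has); (23,18,has); (23,19,has); (27,2,has); (27,24,has); (27,26,has); (28,17,has); (28,24,has); (28,25,has); (29,19,has); (29,25,has); (29,26,has); (30,24,has); (30,25,has); (30,26,has)
step 3: rule r1; match: 0->21, 1->8, 2->17, 3->18; deleted nodes 21; deleted edges (21,8,has); (21,17,has); (21,18,has); added nodes 31, 32, 33, 34, 35, 36, 37; added edges (34,8,has); (34,31,has); (34,33,has); (35,17,has); (35,31,has); (35,32,has); (36,18,has); (36,32,has); (36,33,has); (37,31,has); (37,32,has); (37,33,has); result: nodes: 2:pt, 4:pt, 6:pt, 8:pt, 9:pt, 10:F, 16:F, 17:pt, 18:pt, 19:pt, 22:F, 23:F, 24:pt, 25:pt, 26:pt, 27:F, 28:F, 29:F, 30:F, 31:pt, 32:pt, 33:pt, 34:F, 35:F, 36:F, 37:F edges: (10,2,has); (10,4,has); (10,6,hask); (10,9,has); (16,6,has); (16,8,has); (16,8,hask); (16,9,has); (22,9,has); (22,18,has); (22,19,has); (23,17,has); (23,18,has); (23,19,has); (27,2,has); (27,24,has); (27,26,has); (28,17,has); (28,24,has); (28,25,has); (29,19,has); (29,25,has); (29,26,has); (30,24,has); (30,25,has); (30,26,has); (34,8,has); (34,31,has); (34,33,has); (35,17,has); (35,31,has); (35,32,has); (36,18,has); (36,32,has); (36,33,has); (37,31,has); (37,32,has); (37,33,has)
final:
nodes: 2:pt, 4:pt, 6:pt, 8:pt, 9:pt, 10:F, 16:F, 17:pt, 18:pt, 19:pt, 22:F, 23:F, 24:pt, 25:pt, 26:pt, 27:F, 28:F, 29:F, 30:F, 31:pt, 32:pt, 33:pt, 34:F, 35:F, 36:F, 37:F
edges: (10,2,has); (10,4,has); (10,6,hask); (10,9,has); (16,6,has); (16,8,has); (16,8,hask); (16,9,has); (22,9,has); (22,18,has); (22,19,has); (23,17,has); (23,18,has); (23,19,has); (27,2,has); (27,24,has); (27,26,has); (28,17,has); (28,24,has); (28,25,has); (29,19,has); (29,25,has); (29,26,has); (30,24,has); (30,25,has); (30,26,has); (34,8,has); (34,31,has); (34,33,has); (35,17,has); (35,31,has); (35,32,has); (36,18,has); (36,32,has); (36,33,has); (37,31,has); (37,32,has); (37,33,has)


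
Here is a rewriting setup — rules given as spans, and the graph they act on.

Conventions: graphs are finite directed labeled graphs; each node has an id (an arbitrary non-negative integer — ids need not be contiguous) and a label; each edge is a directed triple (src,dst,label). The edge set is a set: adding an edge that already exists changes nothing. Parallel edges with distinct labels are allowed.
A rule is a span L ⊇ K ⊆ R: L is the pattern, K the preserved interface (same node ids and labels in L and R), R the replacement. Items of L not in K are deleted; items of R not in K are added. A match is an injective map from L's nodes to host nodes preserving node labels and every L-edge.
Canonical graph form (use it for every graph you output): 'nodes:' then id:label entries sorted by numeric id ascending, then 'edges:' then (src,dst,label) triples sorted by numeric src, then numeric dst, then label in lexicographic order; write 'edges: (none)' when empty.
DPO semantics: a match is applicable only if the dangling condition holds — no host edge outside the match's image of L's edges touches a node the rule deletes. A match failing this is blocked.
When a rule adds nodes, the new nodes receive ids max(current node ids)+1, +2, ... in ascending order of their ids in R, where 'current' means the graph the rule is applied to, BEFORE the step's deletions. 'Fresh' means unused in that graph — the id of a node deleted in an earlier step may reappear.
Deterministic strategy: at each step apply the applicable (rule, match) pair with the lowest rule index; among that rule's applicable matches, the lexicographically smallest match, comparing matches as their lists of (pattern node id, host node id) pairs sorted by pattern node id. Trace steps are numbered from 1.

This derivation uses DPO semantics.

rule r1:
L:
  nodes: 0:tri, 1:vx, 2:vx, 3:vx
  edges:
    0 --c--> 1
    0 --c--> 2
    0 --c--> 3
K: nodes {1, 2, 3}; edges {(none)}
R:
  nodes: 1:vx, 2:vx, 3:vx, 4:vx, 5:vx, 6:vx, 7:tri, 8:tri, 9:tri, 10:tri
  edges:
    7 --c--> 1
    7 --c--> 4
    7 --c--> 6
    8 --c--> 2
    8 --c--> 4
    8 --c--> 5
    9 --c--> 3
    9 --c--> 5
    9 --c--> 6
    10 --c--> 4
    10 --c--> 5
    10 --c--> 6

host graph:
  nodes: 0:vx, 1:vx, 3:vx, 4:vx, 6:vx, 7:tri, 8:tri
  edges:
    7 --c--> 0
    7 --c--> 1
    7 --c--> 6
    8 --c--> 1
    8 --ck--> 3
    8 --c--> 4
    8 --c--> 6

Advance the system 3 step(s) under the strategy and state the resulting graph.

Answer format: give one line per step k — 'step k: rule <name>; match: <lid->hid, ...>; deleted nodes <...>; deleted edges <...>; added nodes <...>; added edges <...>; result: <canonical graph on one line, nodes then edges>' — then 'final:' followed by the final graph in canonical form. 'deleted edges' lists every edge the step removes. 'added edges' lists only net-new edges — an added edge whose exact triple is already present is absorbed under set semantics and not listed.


step 1: rule r1; match: 0->7, 1->0, 2->1, 3->6; deleted nodes 7; deleted edges (7,0,c); (7,1,c); (7,6,c); added nodes 9, 10, 11, 12, 13, 14, 15; added edges (12,0,c); (12,9,c); (12,11,c); (13,1,c); (13,9,c); (13,10,c); (14,6,c); (14,10,c); (14,11,c); (15,9,c); (15,10,c); (15,11,c); result: nodes: 0:vx, 1:vx, 3:vx, 4:vx, 6:vx, 8:tri, 9:vx, 10:vx, 11:vx, 12:tri, 13:tri, 14:tri, 15:tri edges: (8,1,c); (8,3,ck); (8,4,c); (8,6,c); (12,0,c); (12,9,c); (12,11,c); (13,1,c); (13,9,c); (13,10,c); (14,6,c); (14,10,c); (14,11,c); (15,9,c); (15,10,c); (15,11,c)
step 2: rule r1; match: 0->12, 1->0, 2->9, 3->11; deleted nodes 12; deleted edges (12,0,c); (12,9,c); (12,11,c); added nodes 16, 17, 18, 19, 20, 21, 22; added edges (19,0,c); (19,16,c); (19,18,c); (20,9,c); (20,16,c); (20,17,c); (21,11,c); (21,17,c); (21,18,c); (22,16,c); (22,17,c); (22,18,c); result: nodes: 0:vx, 1:vx, 3:vx, 4:vx, 6:vx, 8:tri, 9:vx, 10:vx, 11:vx, 13:tri, 14:tri, 15:tri, 16:vx, 17:vx, 18:vx, 19:tri, 20:tri, 21:tri, 22:tri edges: (8,1,c); (8,3,ck); (8,4,c); (8,6,c); (13,1,c); (13,9,c); (13,10,c); (14,6,c); (14,10,c); (14,11,c); (15,9,c); (15,10,c); (15,11,c); (19,0,c); (19,16,c); (19,18,c); (20,9,c); (20,16,c); (20,17,c); (21,11,c); (21,17,c); (21,18,c); (22,16,c); (22,17,c); (22,18,c)
step 3: rule r1; match: 0->13, 1->1, 2->9, 3->10; deleted nodes 13; deleted edges (13,1,c); (13,9,c); (13,10,c); added nodes 23, 24, 25, 26, 27, 28, 29; added edges (26,1,c); (26,23,c); (26,25,c); (27,9,c); (27,23,c); (27,24,c); (28,10,c); (28,24,c); (28,25,c); (29,23,c); (29,24,c); (29,25,c); result: nodes: 0:vx, 1:vx, 3:vx, 4:vx, 6:vx, 8:tri, 9:vx, 10:vx, 11:vx, 14:tri, 15:tri, 16:vx, 17:vx, 18:vx, 19:tri, 20:tri, 21:tri, 22:tri, 23:vx, 24:vx, 25:vx, 26:tri, 27:tri, 28:tri, 29:tri edges: (8,1,c); (8,3,ck); (8,4,c); (8,6,c); (14,6,c); (14,10,c); (14,11,c); (15,9,c); (15,10,c); (15,11,c); (19,0,c); (19,16,c); (19,18,c); (20,9,c); (20,16,c); (20,17,c); (21,11,c); (21,17,c); (21,18,c); (22,16,c); (22,17,c); (22,18,c); (26,1,c); (26,23,c); (26,25,c); (27,9,c); (27,23,c); (27,24,c); (28,10,c); (28,24,c); (28,25,c); (29,23,c); (29,24,c); (29,25,c)
final:
nodes: 0:vx, 1:vx, 3:vx, 4:vx, 6:vx, 8:tri, 9:vx, 10:vx, 11:vx, 14:tri, 15:tri, 16:vx, 17:vx, 18:vx, 19:tri, 20:tri, 21:tri, 22:tri, 23:vx, 24:vx, 25:vx, 26:tri, 27:tri, 28:tri, 29:tri
edges: (8,1,c); (8,3,ck); (8,4,c); (8,6,c); (14,6,c); (14,10,c); (14,11,c); (15,9,c); (15,10,c); (15,11,c); (19,0,c); (19,16,c); (19,18,c); (20,9,c); (20,16,c); (20,17,c); (21,11,c); (21,17,c); (21,18,c); (22,16,c); (22,17,c); (22,18,c); (26,1,c); (26,23,c); (26,25,c); (27,9,c); (27,23,c); (27,24,c); (28,10,c); (28,24,c); (28,25,c); (29,23,c); (29,24,c); (29,25,c)


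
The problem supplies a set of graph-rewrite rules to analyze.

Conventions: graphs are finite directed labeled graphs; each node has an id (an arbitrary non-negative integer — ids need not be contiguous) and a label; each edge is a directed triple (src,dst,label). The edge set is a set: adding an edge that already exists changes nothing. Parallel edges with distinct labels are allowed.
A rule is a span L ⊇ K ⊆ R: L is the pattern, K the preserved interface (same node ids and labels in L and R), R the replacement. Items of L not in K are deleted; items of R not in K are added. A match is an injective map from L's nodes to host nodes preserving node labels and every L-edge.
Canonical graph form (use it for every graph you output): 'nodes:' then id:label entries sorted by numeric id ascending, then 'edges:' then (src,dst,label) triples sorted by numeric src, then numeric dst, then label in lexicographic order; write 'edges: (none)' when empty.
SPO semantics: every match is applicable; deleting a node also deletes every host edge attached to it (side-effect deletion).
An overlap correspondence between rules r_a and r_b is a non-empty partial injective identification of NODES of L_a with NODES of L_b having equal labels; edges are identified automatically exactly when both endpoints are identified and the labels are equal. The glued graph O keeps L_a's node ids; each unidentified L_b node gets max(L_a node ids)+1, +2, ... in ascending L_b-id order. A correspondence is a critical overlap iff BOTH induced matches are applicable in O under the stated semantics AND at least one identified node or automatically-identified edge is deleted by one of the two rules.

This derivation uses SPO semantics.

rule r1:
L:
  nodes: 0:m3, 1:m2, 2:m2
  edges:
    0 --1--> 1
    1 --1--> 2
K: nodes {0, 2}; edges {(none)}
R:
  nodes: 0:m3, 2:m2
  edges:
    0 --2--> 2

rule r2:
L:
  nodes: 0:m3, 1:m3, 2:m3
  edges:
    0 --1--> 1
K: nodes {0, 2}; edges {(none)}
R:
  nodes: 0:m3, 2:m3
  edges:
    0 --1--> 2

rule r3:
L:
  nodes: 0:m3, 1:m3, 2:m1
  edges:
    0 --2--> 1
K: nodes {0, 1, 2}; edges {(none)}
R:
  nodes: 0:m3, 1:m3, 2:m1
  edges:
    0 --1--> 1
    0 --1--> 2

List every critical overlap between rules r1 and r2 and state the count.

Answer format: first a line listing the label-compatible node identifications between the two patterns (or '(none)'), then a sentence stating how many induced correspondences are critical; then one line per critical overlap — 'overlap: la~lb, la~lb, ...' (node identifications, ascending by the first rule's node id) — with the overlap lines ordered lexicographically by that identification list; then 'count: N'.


label-compatible node identifications between L(r1) and L(r2): 0~0, 0~1, 0~2
1 of the induced correspondences is a critical overlap of r1 and r2.
overlap: 0~1
count: 1


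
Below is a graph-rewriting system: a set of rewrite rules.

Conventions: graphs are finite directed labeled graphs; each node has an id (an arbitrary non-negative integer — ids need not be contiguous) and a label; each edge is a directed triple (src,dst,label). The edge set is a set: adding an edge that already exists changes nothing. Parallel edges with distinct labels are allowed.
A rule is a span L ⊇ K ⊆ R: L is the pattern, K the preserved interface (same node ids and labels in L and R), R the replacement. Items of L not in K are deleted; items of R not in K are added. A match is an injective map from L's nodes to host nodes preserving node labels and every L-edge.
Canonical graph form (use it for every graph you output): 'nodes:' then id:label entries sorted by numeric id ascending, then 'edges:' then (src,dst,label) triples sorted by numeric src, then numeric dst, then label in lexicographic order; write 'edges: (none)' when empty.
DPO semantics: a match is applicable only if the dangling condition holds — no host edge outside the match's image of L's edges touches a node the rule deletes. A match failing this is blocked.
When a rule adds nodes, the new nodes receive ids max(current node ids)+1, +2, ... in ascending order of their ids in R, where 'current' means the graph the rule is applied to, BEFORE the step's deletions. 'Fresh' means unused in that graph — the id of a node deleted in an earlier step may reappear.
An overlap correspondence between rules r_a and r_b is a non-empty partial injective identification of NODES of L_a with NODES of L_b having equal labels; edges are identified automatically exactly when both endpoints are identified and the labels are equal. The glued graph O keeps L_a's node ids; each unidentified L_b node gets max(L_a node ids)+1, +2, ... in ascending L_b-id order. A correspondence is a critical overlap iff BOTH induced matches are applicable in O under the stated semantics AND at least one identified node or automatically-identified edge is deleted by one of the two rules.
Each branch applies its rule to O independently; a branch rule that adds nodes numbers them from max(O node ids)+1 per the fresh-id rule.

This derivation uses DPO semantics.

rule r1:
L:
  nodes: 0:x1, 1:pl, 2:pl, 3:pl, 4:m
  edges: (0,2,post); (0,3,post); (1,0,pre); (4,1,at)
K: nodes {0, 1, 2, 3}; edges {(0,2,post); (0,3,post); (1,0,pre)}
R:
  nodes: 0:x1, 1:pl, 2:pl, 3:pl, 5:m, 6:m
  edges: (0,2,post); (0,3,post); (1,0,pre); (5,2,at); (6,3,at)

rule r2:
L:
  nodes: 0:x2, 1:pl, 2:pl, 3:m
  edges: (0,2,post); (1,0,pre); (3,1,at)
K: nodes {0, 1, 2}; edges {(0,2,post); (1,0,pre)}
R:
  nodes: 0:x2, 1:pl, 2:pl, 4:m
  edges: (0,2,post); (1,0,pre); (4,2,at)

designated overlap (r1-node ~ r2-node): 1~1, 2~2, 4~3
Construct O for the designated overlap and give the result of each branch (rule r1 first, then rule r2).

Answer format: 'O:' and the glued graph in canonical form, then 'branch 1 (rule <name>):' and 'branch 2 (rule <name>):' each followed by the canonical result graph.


O:
nodes: 0:x1, 1:pl, 2:pl, 3:pl, 4:m, 5:x2
edges: (0,2,post); (0,3,post); (1,0,pre); (1,5,pre); (4,1,at); (5,2,post)
branch 1 (rule r1):
nodes: 0:x1, 1:pl, 2:pl, 3:pl, 5:x2, 6:m, 7:m
edges: (0,2,post); (0,3,post); (1,0,pre); (1,5,pre); (5,2,post); (6,2,at); (7,3,at)
branch 2 (rule r2):
nodes: 0:x1, 1:pl, 2:pl, 3:pl, 5:x2, 6:m
edges: (0,2,post); (0,3,post); (1,0,pre); (1,5,pre); (5,2,post); (6,2,at)


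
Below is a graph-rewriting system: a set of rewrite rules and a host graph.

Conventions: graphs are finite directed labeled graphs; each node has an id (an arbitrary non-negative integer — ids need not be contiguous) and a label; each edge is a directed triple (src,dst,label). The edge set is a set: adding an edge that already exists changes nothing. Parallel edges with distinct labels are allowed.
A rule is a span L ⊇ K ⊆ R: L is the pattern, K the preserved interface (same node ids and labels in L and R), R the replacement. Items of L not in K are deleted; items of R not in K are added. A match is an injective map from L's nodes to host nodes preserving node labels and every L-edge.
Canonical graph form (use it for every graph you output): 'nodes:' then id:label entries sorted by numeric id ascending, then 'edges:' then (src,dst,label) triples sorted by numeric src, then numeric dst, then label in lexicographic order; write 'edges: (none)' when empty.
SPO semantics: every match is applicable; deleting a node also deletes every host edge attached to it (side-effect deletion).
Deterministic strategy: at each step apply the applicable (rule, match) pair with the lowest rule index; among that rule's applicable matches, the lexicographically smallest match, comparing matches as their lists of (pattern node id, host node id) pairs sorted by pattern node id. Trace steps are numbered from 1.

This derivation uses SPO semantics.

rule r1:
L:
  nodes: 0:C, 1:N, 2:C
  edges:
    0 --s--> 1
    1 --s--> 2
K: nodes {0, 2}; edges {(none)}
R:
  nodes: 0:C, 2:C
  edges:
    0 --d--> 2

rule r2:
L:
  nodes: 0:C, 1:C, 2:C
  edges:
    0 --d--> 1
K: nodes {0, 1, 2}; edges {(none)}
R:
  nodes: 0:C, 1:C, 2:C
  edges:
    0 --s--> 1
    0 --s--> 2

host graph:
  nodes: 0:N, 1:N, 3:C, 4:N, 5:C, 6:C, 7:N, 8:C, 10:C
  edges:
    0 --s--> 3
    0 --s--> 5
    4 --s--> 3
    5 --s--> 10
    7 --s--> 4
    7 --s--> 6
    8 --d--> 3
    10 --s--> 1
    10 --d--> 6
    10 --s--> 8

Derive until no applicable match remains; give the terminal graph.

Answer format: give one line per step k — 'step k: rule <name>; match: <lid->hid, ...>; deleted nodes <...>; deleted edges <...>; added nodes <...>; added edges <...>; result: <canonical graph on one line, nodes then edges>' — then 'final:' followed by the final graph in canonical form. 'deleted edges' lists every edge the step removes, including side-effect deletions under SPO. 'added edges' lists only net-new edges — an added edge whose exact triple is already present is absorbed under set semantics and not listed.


step 1: rule r2; match: 0->8, 1->3, 2->5; deleted nodes (none); deleted edges (8,3,d); added nodes (none); added edges (8,3,s); (8,5,s); result: nodes: 0:N, 1:N, 3:C, 4:N, 5:C, 6:C, 7:N, 8:C, 10:C edges: (0,3,s); (0,5,s); (4,3,s); (5,10,s); (7,4,s); (7,6,s); (8,3,s); (8,5,s); (10,1,s); (10,6,d); (10,8,s)
step 2: rule r2; match: 0->10, 1->6, 2->3; deleted nodes (none); deleted edges (10,6,d); added nodes (none); added edges (10,3,s); (10,6,s); result: nodes: 0:N, 1:N, 3:C, 4:N, 5:C, 6:C, 7:N, 8:C, 10:C edges: (0,3,s); (0,5,s); (4,3,s); (5,10,s); (7,4,s); (7,6,s); (8,3,s); (8,5,s); (10,1,s); (10,3,s); (10,6,s); (10,8,s)
final:
nodes: 0:N, 1:N, 3:C, 4:N, 5:C, 6:C, 7:N, 8:C, 10:C
edges: (0,3,s); (0,5,s); (4,3,s); (5,10,s); (7,4,s); (7,6,s); (8,3,s); (8,5,s); (10,1,s); (10,3,s); (10,6,s); (10,8,s)


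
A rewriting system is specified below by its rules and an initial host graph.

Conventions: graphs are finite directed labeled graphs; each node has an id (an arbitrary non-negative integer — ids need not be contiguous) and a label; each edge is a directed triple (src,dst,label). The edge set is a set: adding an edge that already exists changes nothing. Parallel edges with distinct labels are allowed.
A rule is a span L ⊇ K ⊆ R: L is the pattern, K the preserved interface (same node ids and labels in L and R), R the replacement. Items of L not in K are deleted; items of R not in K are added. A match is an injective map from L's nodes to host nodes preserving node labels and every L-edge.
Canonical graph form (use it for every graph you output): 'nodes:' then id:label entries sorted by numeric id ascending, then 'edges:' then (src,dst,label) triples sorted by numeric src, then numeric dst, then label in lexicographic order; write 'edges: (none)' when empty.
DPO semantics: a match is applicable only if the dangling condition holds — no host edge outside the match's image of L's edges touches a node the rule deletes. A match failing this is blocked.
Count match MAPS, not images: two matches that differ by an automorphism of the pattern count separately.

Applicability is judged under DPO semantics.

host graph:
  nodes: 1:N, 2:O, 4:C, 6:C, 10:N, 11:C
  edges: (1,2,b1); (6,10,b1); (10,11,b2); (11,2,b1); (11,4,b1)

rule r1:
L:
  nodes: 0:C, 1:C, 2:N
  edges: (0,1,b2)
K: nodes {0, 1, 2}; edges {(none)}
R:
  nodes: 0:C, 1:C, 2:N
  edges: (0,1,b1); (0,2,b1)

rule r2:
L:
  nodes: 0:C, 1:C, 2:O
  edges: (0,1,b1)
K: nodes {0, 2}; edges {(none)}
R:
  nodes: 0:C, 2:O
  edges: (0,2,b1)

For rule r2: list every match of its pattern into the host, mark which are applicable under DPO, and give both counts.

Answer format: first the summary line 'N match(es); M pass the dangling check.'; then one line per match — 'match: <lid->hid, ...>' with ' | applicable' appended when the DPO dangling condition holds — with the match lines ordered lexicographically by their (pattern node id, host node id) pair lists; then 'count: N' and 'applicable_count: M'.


1 match(es); 1 pass the dangling check.
match: 0->11, 1->4, 2->2 | applicable
count: 1
applicable_count: 1


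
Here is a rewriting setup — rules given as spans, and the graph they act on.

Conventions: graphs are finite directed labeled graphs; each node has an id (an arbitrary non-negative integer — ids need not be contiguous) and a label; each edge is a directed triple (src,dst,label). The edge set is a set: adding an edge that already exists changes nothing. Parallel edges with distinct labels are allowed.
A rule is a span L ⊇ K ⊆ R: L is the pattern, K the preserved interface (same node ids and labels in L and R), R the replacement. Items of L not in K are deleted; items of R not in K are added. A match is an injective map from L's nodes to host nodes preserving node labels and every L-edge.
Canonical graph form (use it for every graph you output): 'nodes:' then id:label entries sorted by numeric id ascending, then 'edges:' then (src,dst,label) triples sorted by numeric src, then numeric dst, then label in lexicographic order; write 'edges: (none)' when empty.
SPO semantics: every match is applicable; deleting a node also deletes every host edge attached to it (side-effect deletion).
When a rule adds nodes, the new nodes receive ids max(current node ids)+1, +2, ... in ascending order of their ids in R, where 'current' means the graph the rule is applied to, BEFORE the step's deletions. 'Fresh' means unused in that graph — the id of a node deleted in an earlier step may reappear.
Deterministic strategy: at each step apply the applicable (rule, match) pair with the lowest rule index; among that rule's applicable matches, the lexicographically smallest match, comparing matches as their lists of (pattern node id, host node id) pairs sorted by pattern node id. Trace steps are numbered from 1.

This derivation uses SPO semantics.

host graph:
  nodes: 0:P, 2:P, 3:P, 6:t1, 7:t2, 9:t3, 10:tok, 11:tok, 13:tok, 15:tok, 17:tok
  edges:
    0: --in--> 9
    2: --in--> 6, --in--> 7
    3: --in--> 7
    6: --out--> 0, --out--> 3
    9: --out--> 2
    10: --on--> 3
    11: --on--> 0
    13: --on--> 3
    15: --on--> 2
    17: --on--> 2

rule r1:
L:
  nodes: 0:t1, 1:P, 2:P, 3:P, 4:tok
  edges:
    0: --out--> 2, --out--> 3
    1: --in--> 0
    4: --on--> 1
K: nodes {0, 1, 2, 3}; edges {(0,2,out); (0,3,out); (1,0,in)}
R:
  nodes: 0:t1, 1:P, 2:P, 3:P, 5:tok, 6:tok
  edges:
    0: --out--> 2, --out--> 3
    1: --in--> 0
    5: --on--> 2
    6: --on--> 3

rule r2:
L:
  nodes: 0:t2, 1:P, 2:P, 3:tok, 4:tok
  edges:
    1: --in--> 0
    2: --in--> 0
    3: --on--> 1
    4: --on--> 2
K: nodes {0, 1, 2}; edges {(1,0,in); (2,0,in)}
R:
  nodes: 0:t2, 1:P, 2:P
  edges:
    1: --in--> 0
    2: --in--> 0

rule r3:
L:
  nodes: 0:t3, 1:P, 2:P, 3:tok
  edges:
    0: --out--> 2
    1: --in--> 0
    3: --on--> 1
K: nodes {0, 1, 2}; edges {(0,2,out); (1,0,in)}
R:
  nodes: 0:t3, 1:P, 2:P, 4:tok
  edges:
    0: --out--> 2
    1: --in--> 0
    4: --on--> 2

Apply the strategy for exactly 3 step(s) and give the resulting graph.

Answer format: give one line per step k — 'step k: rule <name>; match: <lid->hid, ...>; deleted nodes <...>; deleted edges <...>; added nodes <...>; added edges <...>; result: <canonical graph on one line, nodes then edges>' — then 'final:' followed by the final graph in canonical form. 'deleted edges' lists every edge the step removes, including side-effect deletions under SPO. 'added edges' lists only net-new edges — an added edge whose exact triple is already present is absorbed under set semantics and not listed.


step 1: rule r1; match: 0->6, 1->2, 2->0, 3->3, 4->15; deleted nodes 15; deleted edges (15,2,on); added nodes 18, 19; added edges (18,0,on); (19,3,on); result: nodes: 0:P, 2:P, 3:P, 6:t1, 7:t2, 9:t3, 10:tok, 11:tok, 13:tok, 17:tok, 18:tok, 19:tok edges: (0,9,in); (2,6,in); (2,7,in); (3,7,in); (6,0,out); (6,3,out); (9,2,out); (10,3,on); (11,0,on); (13,3,on); (17,2,on); (18,0,on); (19,3,on)
step 2: rule r1; match: 0->6, 1->2, 2->0, 3->3, 4->17; deleted nodes 17; deleted edges (17,2,on); added nodes 20, 21; added edges (20,0,on); (21,3,on); result: nodes: 0:P, 2:P, 3:P, 6:t1, 7:t2, 9:t3, 10:tok, 11:tok, 13:tok, 18:tok, 19:tok, 20:tok, 21:tok edges: (0,9,in); (2,6,in); (2,7,in); (3,7,in); (6,0,out); (6,3,out); (9,2,out); (10,3,on); (11,0,on); (13,3,on); (18,0,on); (19,3,on); (20,0,on); (21,3,on)
step 3: rule r3; match: 0->9, 1->0, 2->2, 3->11; deleted nodes 11; deleted edges (11,0,on); added nodes 22; added edges (22,2,on); result: nodes: 0:P, 2:P, 3:P, 6:t1, 7:t2, 9:t3, 10:tok, 13:tok, 18:tok, 19:tok, 20:tok, 21:tok, 22:tok edges: (0,9,in); (2,6,in); (2,7,in); (3,7,in); (6,0,out); (6,3,out); (9,2,out); (10,3,on); (13,3,on); (18,0,on); (19,3,on); (20,0,on); (21,3,on); (22,2,on)
final:
nodes: 0:P, 2:P, 3:P, 6:t1, 7:t2, 9:t3, 10:tok, 13:tok, 18:tok, 19:tok, 20:tok, 21:tok, 22:tok
edges: (0,9,in); (2,6,in); (2,7,in); (3,7,in); (6,0,out); (6,3,out); (9,2,out); (10,3,on); (13,3,on); (18,0,on); (19,3,on); (20,0,on); (21,3,on); (22,2,on)
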